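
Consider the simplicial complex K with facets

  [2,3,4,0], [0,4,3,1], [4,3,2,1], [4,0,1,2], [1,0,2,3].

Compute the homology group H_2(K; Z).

H_2 = 0.

Take the total order 0 < 1 < 2 < 3 < 4 on the vertex set. Then K (dimension 3) consists of the simplices:

  0-simplices (5): [0], [1], [2], [3], [4]
  1-simplices (10): [0,1], [0,2], [0,3], [0,4], [1,2], [1,3], [1,4], [2,3], [2,4], [3,4]
  2-simplices (10): [0,1,2], [0,1,3], [0,1,4], [0,2,3], [0,2,4], [0,3,4], [1,2,3], [1,2,4], [1,3,4], [2,3,4]
  3-simplices (5): [0,1,2,3], [0,1,2,4], [0,1,3,4], [0,2,3,4], [1,2,3,4]

giving chain groups C_0 ≅ Z^5, C_1 ≅ Z^10, C_2 ≅ Z^10, C_3 ≅ Z^5.

Boundary ∂_1: C_1 → C_0 sends each edge [p,q] (with p < q) to q − p.
The resulting 5×10 matrix has rank 4, and its Smith normal form has invariant factors (1,1,1,1).

Boundary ∂_2: C_2 → C_1 sends each 2-simplex [p,q,r] to [q,r] − [p,r] + [p,q]. For instance
  ∂[0,1,4] = [1,4] − [0,4] + [0,1],
  ∂[0,1,3] = [1,3] − [0,3] + [0,1].
The 10×10 boundary matrix has rank 6 and Smith normal form diag(1,1,1,1,1,1).

Boundary ∂_3: C_3 → C_2 sends each 3-simplex σ to the alternating sum Σ_i (−1)^i (σ with its i-th vertex removed). For instance
  ∂[1,2,3,4] = [2,3,4] − [1,3,4] + [1,2,4] − [1,2,3],
  ∂[0,2,3,4] = [2,3,4] − [0,3,4] + [0,2,4] − [0,2,3].
This gives a 10×5 integer matrix of rank 4; reducing to Smith normal form yields diagonal entries (1,1,1,1).

Computing H_k = (kernel of ∂_k) / (image of ∂_{k+1}):

  H_2: rank ker ∂_2 − rank ∂_3 = (10 − 6) − 4 = 0, and the invariant factors of ∂_3 are all 1, so H_2 = 0.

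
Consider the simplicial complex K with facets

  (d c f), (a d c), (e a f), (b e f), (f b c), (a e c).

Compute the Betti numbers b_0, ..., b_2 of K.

b_0 = 1, b_1 = 1, b_2 = 0.

Order the vertices as a < b < c < d < e < f. Listing each simplex with vertices in this order, K has dimension 2 with simplices:

  0-simplices (6): a, b, c, d, e, f
  1-simplices (12): ac, ad, ae, af, bc, be, bf, cd, ce, cf, df, ef
  2-simplices (6): acd, ace, aef, bcf, bef, cdf

Hence C_0 ≅ Z^6, C_1 ≅ Z^12, C_2 ≅ Z^6.

Boundary ∂_1: C_1 → C_0 maps an edge to its endpoints' difference, ∂[p,q] = q − p.
The 6×12 boundary matrix has rank 5 and Smith normal form diag(1,1,1,1,1).

The boundary map ∂_2: C_2 → C_1 sends each 2-simplex [p,q,r] to [q,r] − [p,r] + [p,q]. For instance
  ∂aef = ef − af + ae,
  ∂cdf = df − cf + cd.
This gives a 12×6 integer matrix of rank 6; reducing to Smith normal form yields diagonal entries (1,1,1,1,1,1).

Now H_k = ker ∂_k / im ∂_{k+1}, so:

  H_0: rank C_0 − rank ∂_1 = 6 − 5 = 1, and the invariant factors of ∂_1 are all 1, so H_0 ≅ Z.
  H_1: rank ker ∂_1 − rank ∂_2 = (12 − 5) − 6 = 1, and the invariant factors of ∂_2 are all 1, so H_1 ≅ Z.
  H_2: rank ker ∂_2 − rank ∂_3 = (6 − 6) − 0 = 0, and there is no ∂_3, so H_2 ≅ 0.

Hence the Betti numbers are b_0 = 1, b_1 = 1, b_2 = 0.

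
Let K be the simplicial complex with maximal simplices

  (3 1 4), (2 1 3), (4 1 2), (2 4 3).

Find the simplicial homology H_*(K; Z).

Take the total order 1 < 2 < 3 < 4 on the vertex set. Then K (dimension 2) consists of the simplices:

  0-simplices (4): [1], [2], [3], [4]
  1-simplices (6): [1,2], [1,3], [1,4], [2,3], [2,4], [3,4]
  2-simplices (4): [1,2,3], [1,2,4], [1,3,4], [2,3,4]

Hence C_0 ≅ Z^4, C_1 ≅ Z^6, C_2 ≅ Z^4.

Boundary ∂_1: C_1 → C_0 is given by ∂[p,q] = [q] − [p].
As a 4×6 matrix over Z this has rank 3, with invariant factors (1,1,1).

Boundary ∂_2: C_2 → C_1 maps a triangle to the signed sum of its edges. For instance
  ∂[1,3,4] = [3,4] − [1,4] + [1,3],
  ∂[2,3,4] = [3,4] − [2,4] + [2,3].
As a 6×4 matrix over Z this has rank 3, with invariant factors (1,1,1).

From H_k ≅ ker(∂_k) / im(∂_{k+1}) we obtain:

  H_0: rank C_0 − rank ∂_1 = 4 − 3 = 1, and the invariant factors of ∂_1 are all 1, so H_0 = Z.
  H_1: rank ker ∂_1 − rank ∂_2 = (6 − 3) − 3 = 0, and the invariant factors of ∂_2 are all 1, so H_1 = 0.
  H_2: rank ker ∂_2 − rank ∂_3 = (4 − 3) − 0 = 1, and there is no ∂_3, so H_2 = Z.

H_0 ≅ Z,  H_1 = 0,  H_2 ≅ Z.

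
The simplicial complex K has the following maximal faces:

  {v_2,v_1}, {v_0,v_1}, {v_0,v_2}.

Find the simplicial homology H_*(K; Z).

H_0 ≅ Z,  H_1 ≅ Z.

K has 3 vertices, 3 edges.
rank ∂_0 = 0, rank ∂_1 = 2 ⇒ b_0 = 3 − 0 − 2 = 1; all invariant factors of ∂_1 are 1 so no torsion. So H_0 = Z.
rank ∂_1 = 2, rank ∂_2 = 0 ⇒ b_1 = 3 − 2 − 0 = 1. So H_1 = Z.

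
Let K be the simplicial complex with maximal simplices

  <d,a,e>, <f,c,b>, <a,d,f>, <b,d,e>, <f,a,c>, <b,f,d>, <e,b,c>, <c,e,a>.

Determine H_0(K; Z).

H_0 = Z.

K has 6 vertices, 12 edges, 8 triangles.
rank ∂_0 = 0, rank ∂_1 = 5 ⇒ b_0 = 6 − 0 − 5 = 1; all invariant factors of ∂_1 are 1 so no torsion. So H_0 ≅ Z.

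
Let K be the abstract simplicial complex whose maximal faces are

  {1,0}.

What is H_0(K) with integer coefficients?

Fix the vertex order 0 < 1 and write every simplex with vertices in increasing order. Then dim K = 1 and the simplices of K are:

  0-simplices (2): [0], [1]
  1-simplices (1): [0,1]

so the chain groups are C_0 ≅ Z^2, C_1 ≅ Z^1.

∂_1: C_1 → C_0 maps an edge to its endpoints' difference, ∂[p,q] = q − p.
The 2×1 boundary matrix has rank 1 and Smith normal form diag(1).

Now H_k = ker ∂_k / im ∂_{k+1}, so:

  H_0: rank C_0 − rank ∂_1 = 2 − 1 = 1, and the invariant factors of ∂_1 are all 1, so H_0 = Z.

H_0 = Z.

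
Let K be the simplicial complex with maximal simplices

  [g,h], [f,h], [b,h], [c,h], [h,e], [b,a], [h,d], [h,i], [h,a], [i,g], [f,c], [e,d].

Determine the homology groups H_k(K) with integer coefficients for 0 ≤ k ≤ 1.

H_0 = Z,  H_1 = Z^4.

We work with the vertex ordering a < b < c < d < e < f < g < h < i. The simplices of K, each written with vertices in increasing order, are:

  0-simplices (9): a, b, c, d, e, f, g, h, i
  1-simplices (12): ab, ah, bh, cf, ch, de, dh, eh, fh, gh, gi, hi

so the chain groups are C_0 ≅ Z^9, C_1 ≅ Z^12.

Boundary ∂_1: C_1 → C_0 sends each edge [p,q] (with p < q) to q − p. For instance
  ∂ab = b − a.
The resulting 9×12 matrix has rank 8, and its Smith normal form has invariant factors (1,1,1,1,1,1,1,1).

Computing H_k = (kernel of ∂_k) / (image of ∂_{k+1}):

  H_0: rank C_0 − rank ∂_1 = 9 − 8 = 1, and the invariant factors of ∂_1 are all 1, so H_0 = Z.
  H_1: rank ker ∂_1 − rank ∂_2 = (12 − 8) − 0 = 4, and there is no ∂_2, so H_1 = Z^4.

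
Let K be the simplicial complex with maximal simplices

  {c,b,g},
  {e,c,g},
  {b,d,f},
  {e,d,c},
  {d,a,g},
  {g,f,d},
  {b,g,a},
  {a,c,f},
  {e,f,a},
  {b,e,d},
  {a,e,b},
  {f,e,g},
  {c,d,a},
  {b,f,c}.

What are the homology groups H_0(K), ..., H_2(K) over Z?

Fix the vertex order a < b < c < d < e < f < g and write every simplex with vertices in increasing order. Then dim K = 2 and the simplices of K are:

  0-simplices (7): a, b, c, d, e, f, g
  1-simplices (21): ab, ac, ad, ae, af, ag, bc, bd, be, bf, bg, cd, ce, cf, cg, de, df, dg, ef, eg, fg
  2-simplices (14): abe, abg, acd, acf, adg, aef, bcf, bcg, bde, bdf, cde, ceg, dfg, efg

so the chain groups are C_0 ≅ Z^7, C_1 ≅ Z^21, C_2 ≅ Z^14.

∂_1: C_1 → C_0 sends each edge [p,q] (with p < q) to q − p. For instance
  ∂cd = d − c.
This gives a 7×21 integer matrix of rank 6; reducing to Smith normal form yields diagonal entries (1,1,1,1,1,1).

Boundary ∂_2: C_2 → C_1 sends each 2-simplex [p,q,r] to [q,r] − [p,r] + [p,q]. For instance
  ∂adg = dg − ag + ad,
  ∂cde = de − ce + cd.
The resulting 21×14 matrix has rank 13, and its Smith normal form has invariant factors (1,1,1,1,1,1,1,1,1,1,1,1,1).

Reading off H_k = ker ∂_k / im ∂_{k+1}:

  H_0: rank C_0 − rank ∂_1 = 7 − 6 = 1, and the invariant factors of ∂_1 are all 1, so H_0 ≅ Z.
  H_1: rank ker ∂_1 − rank ∂_2 = (21 − 6) − 13 = 2, and the invariant factors of ∂_2 are all 1, so H_1 ≅ Z^2.
  H_2: rank ker ∂_2 − rank ∂_3 = (14 − 13) − 0 = 1, and there is no ∂_3, so H_2 ≅ Z.

H_0 ≅ Z,  H_1 ≅ Z^2,  H_2 ≅ Z.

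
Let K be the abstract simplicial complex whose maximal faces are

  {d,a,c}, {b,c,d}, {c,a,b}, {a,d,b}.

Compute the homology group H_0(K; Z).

H_0 ≅ Z.

Fix the vertex order a < b < c < d and write every simplex with vertices in increasing order. Then dim K = 2 and the simplices of K are:

  0-simplices (4): a, b, c, d
  1-simplices (6): ab, ac, ad, bc, bd, cd
  2-simplices (4): abc, abd, acd, bcd

giving chain groups C_0 ≅ Z^4, C_1 ≅ Z^6, C_2 ≅ Z^4.

∂_1: C_1 → C_0 sends each edge [p,q] (with p < q) to q − p.
The resulting 4×6 matrix has rank 3, and its Smith normal form has invariant factors (1,1,1).

∂_2: C_2 → C_1 maps a triangle to the signed sum of its edges. For instance
  ∂abd = bd − ad + ab,
  ∂acd = cd − ad + ac.
The 6×4 boundary matrix has rank 3 and Smith normal form diag(1,1,1).

Reading off H_k = ker ∂_k / im ∂_{k+1}:

  H_0: rank C_0 − rank ∂_1 = 4 − 3 = 1, and the invariant factors of ∂_1 are all 1, so H_0 = Z.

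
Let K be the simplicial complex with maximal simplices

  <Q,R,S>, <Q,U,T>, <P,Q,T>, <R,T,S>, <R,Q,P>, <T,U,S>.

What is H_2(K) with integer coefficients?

H_2 ≅ 0.

Fix the vertex order P < Q < R < S < T < U and write every simplex with vertices in increasing order. Then dim K = 2 and the simplices of K are:

  0-simplices (6): P, Q, R, S, T, U
  1-simplices (12): PQ, PR, PT, QR, QS, QT, QU, RS, RT, ST, SU, TU
  2-simplices (6): PQR, PQT, QRS, QTU, RST, STU

Hence C_0 ≅ Z^6, C_1 ≅ Z^12, C_2 ≅ Z^6.

Boundary ∂_1: C_1 → C_0 sends each edge [p,q] (with p < q) to q − p. For instance
  ∂PT = T − P.
This gives a 6×12 integer matrix of rank 5; reducing to Smith normal form yields diagonal entries (1,1,1,1,1).

Boundary ∂_2: C_2 → C_1 sends each 2-simplex [p,q,r] to [q,r] − [p,r] + [p,q]. For instance
  ∂QRS = RS − QS + QR,
  ∂STU = TU − SU + ST.
As a 12×6 matrix over Z this has rank 6, with invariant factors (1,1,1,1,1,1).

From H_k ≅ ker(∂_k) / im(∂_{k+1}) we obtain:

  H_2: rank ker ∂_2 − rank ∂_3 = (6 − 6) − 0 = 0, and there is no ∂_3, so H_2 = 0.

(K is a triangulation of the cylinder S^1 x I.)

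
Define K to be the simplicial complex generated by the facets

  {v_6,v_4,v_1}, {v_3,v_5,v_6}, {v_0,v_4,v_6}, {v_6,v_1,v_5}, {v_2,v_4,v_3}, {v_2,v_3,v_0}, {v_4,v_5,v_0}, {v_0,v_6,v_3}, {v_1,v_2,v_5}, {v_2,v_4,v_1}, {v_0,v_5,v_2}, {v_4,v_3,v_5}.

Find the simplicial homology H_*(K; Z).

H_0 ≅ Z,  H_1 ≅ Z/2,  H_2 = 0.

Order the vertices as v_0 < v_1 < v_2 < v_3 < v_4 < v_5 < v_6. Listing each simplex with vertices in this order, K has dimension 2 with simplices:

  0-simplices (7): [v_0], [v_1], [v_2], [v_3], [v_4], [v_5], [v_6]
  1-simplices (18): (18 of them)
  2-simplices (12): (12 of them)

so the chain groups are C_0 ≅ Z^7, C_1 ≅ Z^18, C_2 ≅ Z^12.

The boundary map ∂_1: C_1 → C_0 sends each edge [p,q] (with p < q) to q − p. For instance
  ∂[v_2,v_5] = [v_5] − [v_2].
The resulting 7×18 matrix has rank 6, and its Smith normal form has invariant factors (1,1,1,1,1,1).

∂_2: C_2 → C_1 maps a triangle to the signed sum of its edges. For instance
  ∂[v_3,v_5,v_6] = [v_5,v_6] − [v_3,v_6] + [v_3,v_5],
  ∂[v_0,v_3,v_6] = [v_3,v_6] − [v_0,v_6] + [v_0,v_3].
As a 18×12 matrix over Z this has rank 12, with invariant factors (1,1,1,1,1,1,1,1,1,1,1,2).

From H_k ≅ ker(∂_k) / im(∂_{k+1}) we obtain:

  H_0: rank C_0 − rank ∂_1 = 7 − 6 = 1, and the invariant factors of ∂_1 are all 1, so H_0 = Z.
  H_1: rank ker ∂_1 − rank ∂_2 = (18 − 6) − 12 = 0, and ∂_2 has invariant factor 2 > 1, so H_1 = Z/2.
  H_2: rank ker ∂_2 − rank ∂_3 = (12 − 12) − 0 = 0, and there is no ∂_3, so H_2 = 0.

(K is a triangulation of the real projective plane RP^2.)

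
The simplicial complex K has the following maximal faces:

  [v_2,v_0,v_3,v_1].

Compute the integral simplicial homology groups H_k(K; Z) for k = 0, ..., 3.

Fix the vertex order v_0 < v_1 < v_2 < v_3 and write every simplex with vertices in increasing order. Then dim K = 3 and the simplices of K are:

  0-simplices (4): [v_0], [v_1], [v_2], [v_3]
  1-simplices (6): [v_0,v_1], [v_0,v_2], [v_0,v_3], [v_1,v_2], [v_1,v_3], [v_2,v_3]
  2-simplices (4): [v_0,v_1,v_2], [v_0,v_1,v_3], [v_0,v_2,v_3], [v_1,v_2,v_3]
  3-simplices (1): [v_0,v_1,v_2,v_3]

giving chain groups C_0 ≅ Z^4, C_1 ≅ Z^6, C_2 ≅ Z^4, C_3 ≅ Z^1.

The boundary map ∂_1: C_1 → C_0 maps an edge to its endpoints' difference, ∂[p,q] = q − p.
The resulting 4×6 matrix has rank 3, and its Smith normal form has invariant factors (1,1,1).

The boundary map ∂_2: C_2 → C_1 sends each 2-simplex [p,q,r] to [q,r] − [p,r] + [p,q]. For instance
  ∂[v_1,v_2,v_3] = [v_2,v_3] − [v_1,v_3] + [v_1,v_2],
  ∂[v_0,v_2,v_3] = [v_2,v_3] − [v_0,v_3] + [v_0,v_2].
This gives a 6×4 integer matrix of rank 3; reducing to Smith normal form yields diagonal entries (1,1,1).

The boundary map ∂_3: C_3 → C_2 sends each 3-simplex σ to the alternating sum Σ_i (−1)^i (σ with its i-th vertex removed). For instance
  ∂[v_0,v_1,v_2,v_3] = [v_1,v_2,v_3] − [v_0,v_2,v_3] + [v_0,v_1,v_3] − [v_0,v_1,v_2].
This gives a 4×1 integer matrix of rank 1; reducing to Smith normal form yields diagonal entries (1).

Computing H_k = (kernel of ∂_k) / (image of ∂_{k+1}):

  H_0: rank C_0 − rank ∂_1 = 4 − 3 = 1, and the invariant factors of ∂_1 are all 1, so H_0 = Z.
  H_1: rank ker ∂_1 − rank ∂_2 = (6 − 3) − 3 = 0, and the invariant factors of ∂_2 are all 1, so H_1 = 0.
  H_2: rank ker ∂_2 − rank ∂_3 = (4 − 3) − 1 = 0, and the invariant factors of ∂_3 are all 1, so H_2 = 0.
  H_3: rank ker ∂_3 − rank ∂_4 = (1 − 1) − 0 = 0, and there is no ∂_4, so H_3 = 0.

As a check, the Euler characteristic is 4 − 6 + 4 − 1 = 1, which agrees with 1 − 0 + 0 − 0 = 1.
(K is a triangulation of the 3-simplex.)

H_0 = Z,  H_1 = 0,  H_2 = 0,  H_3 = 0.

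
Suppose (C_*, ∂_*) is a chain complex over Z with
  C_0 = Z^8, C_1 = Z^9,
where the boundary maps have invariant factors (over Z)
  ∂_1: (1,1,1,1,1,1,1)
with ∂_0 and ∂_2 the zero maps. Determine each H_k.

H_0 ≅ Z,  H_1 ≅ Z^2.

H_0: b_0 = 8 − 0 − 7 = 1; torsion from ∂_1 factors > 1: none. So H_0 ≅ Z.
H_1: b_1 = 9 − 7 − 0 = 2; torsion from ∂_2 factors > 1: none. So H_1 ≅ Z^2.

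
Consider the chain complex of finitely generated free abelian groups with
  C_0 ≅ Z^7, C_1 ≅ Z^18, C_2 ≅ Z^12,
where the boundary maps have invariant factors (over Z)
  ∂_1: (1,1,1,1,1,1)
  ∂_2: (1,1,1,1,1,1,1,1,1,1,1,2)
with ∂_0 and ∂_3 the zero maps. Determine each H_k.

H_0: b_0 = 7 − 0 − 6 = 1; torsion from ∂_1 factors > 1: none. So H_0 = Z.
H_1: b_1 = 18 − 6 − 12 = 0; torsion from ∂_2 factors > 1: [2]. So H_1 = Z_2.
H_2: b_2 = 12 − 12 − 0 = 0; torsion from ∂_3 factors > 1: none. So H_2 = 0.

H_0 = Z,  H_1 = Z_2,  H_2 = 0.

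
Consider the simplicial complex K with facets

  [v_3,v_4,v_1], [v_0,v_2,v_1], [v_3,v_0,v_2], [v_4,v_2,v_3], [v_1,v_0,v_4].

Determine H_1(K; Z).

Fix the vertex order v_0 < v_1 < v_2 < v_3 < v_4 and write every simplex with vertices in increasing order. Then dim K = 2 and the simplices of K are:

  0-simplices (5): [v_0], [v_1], [v_2], [v_3], [v_4]
  1-simplices (10): [v_0,v_1], [v_0,v_2], [v_0,v_3], [v_0,v_4], [v_1,v_2], [v_1,v_3], [v_1,v_4], [v_2,v_3], [v_2,v_4], [v_3,v_4]
  2-simplices (5): [v_0,v_1,v_2], [v_0,v_1,v_4], [v_0,v_2,v_3], [v_1,v_3,v_4], [v_2,v_3,v_4]

giving chain groups C_0 ≅ Z^5, C_1 ≅ Z^10, C_2 ≅ Z^5.

Boundary ∂_1: C_1 → C_0 sends each edge [p,q] (with p < q) to q − p. For instance
  ∂[v_0,v_2] = [v_2] − [v_0].
As a 5×10 matrix over Z this has rank 4, with invariant factors (1,1,1,1).

The boundary map ∂_2: C_2 → C_1 acts by ∂[p,q,r] = [q,r] − [p,r] + [p,q]. For instance
  ∂[v_1,v_3,v_4] = [v_3,v_4] − [v_1,v_4] + [v_1,v_3],
  ∂[v_0,v_2,v_3] = [v_2,v_3] − [v_0,v_3] + [v_0,v_2].
This gives a 10×5 integer matrix of rank 5; reducing to Smith normal form yields diagonal entries (1,1,1,1,1).

Reading off H_k = ker ∂_k / im ∂_{k+1}:

  H_1: rank ker ∂_1 − rank ∂_2 = (10 − 4) − 5 = 1, and the invariant factors of ∂_2 are all 1, so H_1 = Z.

H_1 = Z.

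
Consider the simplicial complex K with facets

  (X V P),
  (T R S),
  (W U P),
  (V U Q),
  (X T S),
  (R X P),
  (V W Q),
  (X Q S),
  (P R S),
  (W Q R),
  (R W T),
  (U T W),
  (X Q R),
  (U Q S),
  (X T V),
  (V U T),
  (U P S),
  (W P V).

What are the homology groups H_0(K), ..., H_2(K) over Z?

H_0 = Z,  H_1 = Z ⊕ Z/2,  H_2 = 0.

Order the vertices as P < Q < R < S < T < U < V < W < X. Listing each simplex with vertices in this order, K has dimension 2 with simplices:

  0-simplices (9): P, Q, R, S, T, U, V, W, X
  1-simplices (27): PR, PS, PU, PV, PW, PX, QR, QS, QU, QV, QW, QX, RS, RT, RW, RX, ST, SU, SX, TU, TV, TW, TX, UV, UW, VW, VX
  2-simplices (18): PRS, PRX, PSU, PUW, PVW, PVX, QRW, QRX, QSU, QSX, QUV, QVW, RST, RTW, STX, TUV, TUW, TVX

Hence C_0 ≅ Z^9, C_1 ≅ Z^27, C_2 ≅ Z^18.

Boundary ∂_1: C_1 → C_0 sends each edge [p,q] (with p < q) to q − p. For instance
  ∂QS = S − Q.
The resulting 9×27 matrix has rank 8, and its Smith normal form has invariant factors (1,1,1,1,1,1,1,1).

The boundary map ∂_2: C_2 → C_1 maps a triangle to the signed sum of its edges. For instance
  ∂QRW = RW − QW + QR,
  ∂PUW = UW − PW + PU.
This gives a 27×18 integer matrix of rank 18; reducing to Smith normal form yields diagonal entries (1,1,1,1,1,1,1,1,1,1,1,1,1,1,1,1,1,2).

Now H_k = ker ∂_k / im ∂_{k+1}, so:

  H_0: rank C_0 − rank ∂_1 = 9 − 8 = 1, and the invariant factors of ∂_1 are all 1, so H_0 ≅ Z.
  H_1: rank ker ∂_1 − rank ∂_2 = (27 − 8) − 18 = 1, and ∂_2 has invariant factor 2 > 1, so H_1 ≅ Z ⊕ Z/2.
  H_2: rank ker ∂_2 − rank ∂_3 = (18 − 18) − 0 = 0, and there is no ∂_3, so H_2 ≅ 0.

As a check, the Euler characteristic is 9 − 27 + 18 = 0, which agrees with 1 − 1 + 0 = 0.
(K is a triangulation of the Klein bottle.)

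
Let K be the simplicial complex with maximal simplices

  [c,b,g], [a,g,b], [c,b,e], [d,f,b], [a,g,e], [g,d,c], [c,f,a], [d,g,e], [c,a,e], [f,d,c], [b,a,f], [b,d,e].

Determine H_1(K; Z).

H_1 = Z/2Z.

Fix the vertex order a < b < c < d < e < f < g and write every simplex with vertices in increasing order. Then dim K = 2 and the simplices of K are:

  0-simplices (7): a, b, c, d, e, f, g
  1-simplices (18): ab, ac, ae, af, ag, bc, bd, be, bf, bg, cd, ce, cf, cg, de, df, dg, eg
  2-simplices (12): abf, abg, ace, acf, aeg, bce, bcg, bde, bdf, cdf, cdg, deg

Hence C_0 ≅ Z^7, C_1 ≅ Z^18, C_2 ≅ Z^12.

Boundary ∂_1: C_1 → C_0 is given by ∂[p,q] = [q] − [p]. For instance
  ∂de = e − d.
As a 7×18 matrix over Z this has rank 6, with invariant factors (1,1,1,1,1,1).

The boundary map ∂_2: C_2 → C_1 sends each 2-simplex [p,q,r] to [q,r] − [p,r] + [p,q]. For instance
  ∂ace = ce − ae + ac,
  ∂cdg = dg − cg + cd.
The resulting 18×12 matrix has rank 12, and its Smith normal form has invariant factors (1,1,1,1,1,1,1,1,1,1,1,2).

Reading off H_k = ker ∂_k / im ∂_{k+1}:

  H_1: rank ker ∂_1 − rank ∂_2 = (18 − 6) − 12 = 0, and ∂_2 has invariant factor 2 > 1, so H_1 = Z/2Z.

(K is a triangulation of the real projective plane RP^2.)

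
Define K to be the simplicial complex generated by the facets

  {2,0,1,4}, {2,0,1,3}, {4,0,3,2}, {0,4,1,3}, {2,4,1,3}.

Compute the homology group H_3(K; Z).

H_3 ≅ Z.

Fix the vertex order 0 < 1 < 2 < 3 < 4 and write every simplex with vertices in increasing order. Then dim K = 3 and the simplices of K are:

  0-simplices (5): [0], [1], [2], [3], [4]
  1-simplices (10): [0,1], [0,2], [0,3], [0,4], [1,2], [1,3], [1,4], [2,3], [2,4], [3,4]
  2-simplices (10): [0,1,2], [0,1,3], [0,1,4], [0,2,3], [0,2,4], [0,3,4], [1,2,3], [1,2,4], [1,3,4], [2,3,4]
  3-simplices (5): [0,1,2,3], [0,1,2,4], [0,1,3,4], [0,2,3,4], [1,2,3,4]

Hence C_0 ≅ Z^5, C_1 ≅ Z^10, C_2 ≅ Z^10, C_3 ≅ Z^5.

Boundary ∂_1: C_1 → C_0 maps an edge to its endpoints' difference, ∂[p,q] = q − p.
As a 5×10 matrix over Z this has rank 4, with invariant factors (1,1,1,1).

Boundary ∂_2: C_2 → C_1 maps a triangle to the signed sum of its edges. For instance
  ∂[0,1,4] = [1,4] − [0,4] + [0,1],
  ∂[1,2,4] = [2,4] − [1,4] + [1,2].
This gives a 10×10 integer matrix of rank 6; reducing to Smith normal form yields diagonal entries (1,1,1,1,1,1).

∂_3: C_3 → C_2 sends each 3-simplex σ to the alternating sum Σ_i (−1)^i (σ with its i-th vertex removed). For instance
  ∂[1,2,3,4] = [2,3,4] − [1,3,4] + [1,2,4] − [1,2,3],
  ∂[0,1,3,4] = [1,3,4] − [0,3,4] + [0,1,4] − [0,1,3].
This gives a 10×5 integer matrix of rank 4; reducing to Smith normal form yields diagonal entries (1,1,1,1).

Now H_k = ker ∂_k / im ∂_{k+1}, so:

  H_3: rank ker ∂_3 − rank ∂_4 = (5 − 4) − 0 = 1, and there is no ∂_4, so H_3 = Z.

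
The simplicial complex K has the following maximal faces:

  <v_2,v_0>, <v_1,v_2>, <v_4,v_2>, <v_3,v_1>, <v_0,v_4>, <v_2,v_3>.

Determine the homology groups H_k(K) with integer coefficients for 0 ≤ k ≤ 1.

H_0 ≅ Z,  H_1 ≅ Z^2.

Order the vertices as v_0 < v_1 < v_2 < v_3 < v_4. Listing each simplex with vertices in this order, K has dimension 1 with simplices:

  0-simplices (5): [v_0], [v_1], [v_2], [v_3], [v_4]
  1-simplices (6): [v_0,v_2], [v_0,v_4], [v_1,v_2], [v_1,v_3], [v_2,v_3], [v_2,v_4]

giving chain groups C_0 ≅ Z^5, C_1 ≅ Z^6.

The boundary map ∂_1: C_1 → C_0 maps an edge to its endpoints' difference, ∂[p,q] = q − p.
The 5×6 boundary matrix has rank 4 and Smith normal form diag(1,1,1,1).

Computing H_k = (kernel of ∂_k) / (image of ∂_{k+1}):

  H_0: rank C_0 − rank ∂_1 = 5 − 4 = 1, and the invariant factors of ∂_1 are all 1, so H_0 ≅ Z.
  H_1: rank ker ∂_1 − rank ∂_2 = (6 − 4) − 0 = 2, and there is no ∂_2, so H_1 ≅ Z^2.

(K is a triangulation of a wedge of 2 circles.)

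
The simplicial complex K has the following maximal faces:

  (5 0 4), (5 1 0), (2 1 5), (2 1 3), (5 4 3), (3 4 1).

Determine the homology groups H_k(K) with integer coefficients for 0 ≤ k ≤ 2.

Take the total order 0 < 1 < 2 < 3 < 4 < 5 on the vertex set. Then K (dimension 2) consists of the simplices:

  0-simplices (6): [0], [1], [2], [3], [4], [5]
  1-simplices (12): [0,1], [0,4], [0,5], [1,2], [1,3], [1,4], [1,5], [2,3], [2,5], [3,4], [3,5], [4,5]
  2-simplices (6): [0,1,5], [0,4,5], [1,2,3], [1,2,5], [1,3,4], [3,4,5]

so the chain groups are C_0 ≅ Z^6, C_1 ≅ Z^12, C_2 ≅ Z^6.

Boundary ∂_1: C_1 → C_0 sends each edge [p,q] (with p < q) to q − p. For instance
  ∂[1,2] = [2] − [1].
This gives a 6×12 integer matrix of rank 5; reducing to Smith normal form yields diagonal entries (1,1,1,1,1).

Boundary ∂_2: C_2 → C_1 maps a triangle to the signed sum of its edges. For instance
  ∂[1,2,3] = [2,3] − [1,3] + [1,2],
  ∂[0,4,5] = [4,5] − [0,5] + [0,4].
As a 12×6 matrix over Z this has rank 6, with invariant factors (1,1,1,1,1,1).

Now H_k = ker ∂_k / im ∂_{k+1}, so:

  H_0: rank C_0 − rank ∂_1 = 6 − 5 = 1, and the invariant factors of ∂_1 are all 1, so H_0 ≅ Z.
  H_1: rank ker ∂_1 − rank ∂_2 = (12 − 5) − 6 = 1, and the invariant factors of ∂_2 are all 1, so H_1 ≅ Z.
  H_2: rank ker ∂_2 − rank ∂_3 = (6 − 6) − 0 = 0, and there is no ∂_3, so H_2 ≅ 0.

H_0 ≅ Z,  H_1 ≅ Z,  H_2 = 0.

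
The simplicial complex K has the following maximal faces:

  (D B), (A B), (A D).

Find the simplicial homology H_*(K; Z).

H_0 ≅ Z,  H_1 ≅ Z.

Take the total order A < B < D on the vertex set. Then K (dimension 1) consists of the simplices:

  0-simplices (3): A, B, D
  1-simplices (3): AB, AD, BD

giving chain groups C_0 ≅ Z^3, C_1 ≅ Z^3.

Boundary ∂_1: C_1 → C_0 is given by ∂[p,q] = [q] − [p]. For instance
  ∂AD = D − A.
The resulting 3×3 matrix has rank 2, and its Smith normal form has invariant factors (1,1).

Reading off H_k = ker ∂_k / im ∂_{k+1}:

  H_0: rank C_0 − rank ∂_1 = 3 − 2 = 1, and the invariant factors of ∂_1 are all 1, so H_0 = Z.
  H_1: rank ker ∂_1 − rank ∂_2 = (3 − 2) − 0 = 1, and there is no ∂_2, so H_1 = Z.

As a check, the Euler characteristic is 3 − 3 = 0, which agrees with 1 − 1 = 0.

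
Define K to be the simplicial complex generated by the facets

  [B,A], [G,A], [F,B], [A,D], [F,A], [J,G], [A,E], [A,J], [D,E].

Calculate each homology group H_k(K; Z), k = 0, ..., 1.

Order the vertices as A < B < D < E < F < G < J. Listing each simplex with vertices in this order, K has dimension 1 with simplices:

  0-simplices (7): A, B, D, E, F, G, J
  1-simplices (9): AB, AD, AE, AF, AG, AJ, BF, DE, GJ

so the chain groups are C_0 ≅ Z^7, C_1 ≅ Z^9.

The boundary map ∂_1: C_1 → C_0 maps an edge to its endpoints' difference, ∂[p,q] = q − p. For instance
  ∂AG = G − A.
This gives a 7×9 integer matrix of rank 6; reducing to Smith normal form yields diagonal entries (1,1,1,1,1,1).

Now H_k = ker ∂_k / im ∂_{k+1}, so:

  H_0: rank C_0 − rank ∂_1 = 7 − 6 = 1, and the invariant factors of ∂_1 are all 1, so H_0 = Z.
  H_1: rank ker ∂_1 − rank ∂_2 = (9 − 6) − 0 = 3, and there is no ∂_2, so H_1 = Z^3.

H_0 ≅ Z,  H_1 ≅ Z^3.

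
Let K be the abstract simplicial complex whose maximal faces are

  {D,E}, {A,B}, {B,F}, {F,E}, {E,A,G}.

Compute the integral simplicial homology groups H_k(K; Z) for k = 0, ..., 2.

We work with the vertex ordering A < B < D < E < F < G. The simplices of K, each written with vertices in increasing order, are:

  0-simplices (6): A, B, D, E, F, G
  1-simplices (7): AB, AE, AG, BF, DE, EF, EG
  2-simplices (1): AEG

so the chain groups are C_0 ≅ Z^6, C_1 ≅ Z^7, C_2 ≅ Z^1.

The boundary map ∂_1: C_1 → C_0 is given by ∂[p,q] = [q] − [p]. For instance
  ∂EF = F − E.
As a 6×7 matrix over Z this has rank 5, with invariant factors (1,1,1,1,1).

∂_2: C_2 → C_1 sends each 2-simplex [p,q,r] to [q,r] − [p,r] + [p,q]. For instance
  ∂AEG = EG − AG + AE.
The 7×1 boundary matrix has rank 1 and Smith normal form diag(1).

From H_k ≅ ker(∂_k) / im(∂_{k+1}) we obtain:

  H_0: rank C_0 − rank ∂_1 = 6 − 5 = 1, and the invariant factors of ∂_1 are all 1, so H_0 = Z.
  H_1: rank ker ∂_1 − rank ∂_2 = (7 − 5) − 1 = 1, and the invariant factors of ∂_2 are all 1, so H_1 = Z.
  H_2: rank ker ∂_2 − rank ∂_3 = (1 − 1) − 0 = 0, and there is no ∂_3, so H_2 = 0.

H_0 = Z,  H_1 = Z,  H_2 = 0.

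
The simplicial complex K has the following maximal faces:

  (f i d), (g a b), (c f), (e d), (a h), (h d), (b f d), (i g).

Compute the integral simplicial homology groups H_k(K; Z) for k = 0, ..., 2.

H_0 = Z,  H_1 = Z^2,  H_2 = 0.

Fix the vertex order a < b < c < d < e < f < g < h < i and write every simplex with vertices in increasing order. Then dim K = 2 and the simplices of K are:

  0-simplices (9): a, b, c, d, e, f, g, h, i
  1-simplices (13): ab, ag, ah, bd, bf, bg, cf, de, df, dh, di, fi, gi
  2-simplices (3): abg, bdf, dfi

giving chain groups C_0 ≅ Z^9, C_1 ≅ Z^13, C_2 ≅ Z^3.

∂_1: C_1 → C_0 sends each edge [p,q] (with p < q) to q − p.
This gives a 9×13 integer matrix of rank 8; reducing to Smith normal form yields diagonal entries (1,1,1,1,1,1,1,1).

Boundary ∂_2: C_2 → C_1 sends each 2-simplex [p,q,r] to [q,r] − [p,r] + [p,q]. For instance
  ∂abg = bg − ag + ab,
  ∂bdf = df − bf + bd.
The 13×3 boundary matrix has rank 3 and Smith normal form diag(1,1,1).

Reading off H_k = ker ∂_k / im ∂_{k+1}:

  H_0: rank C_0 − rank ∂_1 = 9 − 8 = 1, and the invariant factors of ∂_1 are all 1, so H_0 ≅ Z.
  H_1: rank ker ∂_1 − rank ∂_2 = (13 − 8) − 3 = 2, and the invariant factors of ∂_2 are all 1, so H_1 ≅ Z^2.
  H_2: rank ker ∂_2 − rank ∂_3 = (3 − 3) − 0 = 0, and there is no ∂_3, so H_2 ≅ 0.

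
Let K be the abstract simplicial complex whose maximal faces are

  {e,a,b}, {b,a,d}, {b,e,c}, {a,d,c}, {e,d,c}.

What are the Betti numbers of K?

b_0 = 1, b_1 = 1, b_2 = 0.

We work with the vertex ordering a < b < c < d < e. The simplices of K, each written with vertices in increasing order, are:

  0-simplices (5): a, b, c, d, e
  1-simplices (10): ab, ac, ad, ae, bc, bd, be, cd, ce, de
  2-simplices (5): abd, abe, acd, bce, cde

so the chain groups are C_0 ≅ Z^5, C_1 ≅ Z^10, C_2 ≅ Z^5.

∂_1: C_1 → C_0 sends each edge [p,q] (with p < q) to q − p.
As a 5×10 matrix over Z this has rank 4, with invariant factors (1,1,1,1).

Boundary ∂_2: C_2 → C_1 acts by ∂[p,q,r] = [q,r] − [p,r] + [p,q]. For instance
  ∂bce = ce − be + bc,
  ∂abd = bd − ad + ab.
The 10×5 boundary matrix has rank 5 and Smith normal form diag(1,1,1,1,1).

From H_k ≅ ker(∂_k) / im(∂_{k+1}) we obtain:

  H_0: rank C_0 − rank ∂_1 = 5 − 4 = 1, and the invariant factors of ∂_1 are all 1, so H_0 = Z.
  H_1: rank ker ∂_1 − rank ∂_2 = (10 − 4) − 5 = 1, and the invariant factors of ∂_2 are all 1, so H_1 = Z.
  H_2: rank ker ∂_2 − rank ∂_3 = (5 − 5) − 0 = 0, and there is no ∂_3, so H_2 = 0.

As a check, the Euler characteristic is 5 − 10 + 5 = 0, which agrees with 1 − 1 + 0 = 0.

Hence the Betti numbers are b_0 = 1, b_1 = 1, b_2 = 0.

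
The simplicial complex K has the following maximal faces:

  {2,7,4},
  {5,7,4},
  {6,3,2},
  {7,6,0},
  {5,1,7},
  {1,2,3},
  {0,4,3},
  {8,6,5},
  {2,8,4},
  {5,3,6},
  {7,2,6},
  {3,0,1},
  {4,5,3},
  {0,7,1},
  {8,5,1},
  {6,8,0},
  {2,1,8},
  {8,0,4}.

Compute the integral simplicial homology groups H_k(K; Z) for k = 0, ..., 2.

H_0 ≅ Z,  H_1 ≅ Z^2,  H_2 ≅ Z.

K has 9 vertices, 27 edges, 18 triangles.
rank ∂_0 = 0, rank ∂_1 = 8 ⇒ b_0 = 9 − 0 − 8 = 1; all invariant factors of ∂_1 are 1 so no torsion. So H_0 = Z.
rank ∂_1 = 8, rank ∂_2 = 17 ⇒ b_1 = 27 − 8 − 17 = 2; all invariant factors of ∂_2 are 1 so no torsion. So H_1 = Z^2.
rank ∂_2 = 17, rank ∂_3 = 0 ⇒ b_2 = 18 − 17 − 0 = 1. So H_2 = Z.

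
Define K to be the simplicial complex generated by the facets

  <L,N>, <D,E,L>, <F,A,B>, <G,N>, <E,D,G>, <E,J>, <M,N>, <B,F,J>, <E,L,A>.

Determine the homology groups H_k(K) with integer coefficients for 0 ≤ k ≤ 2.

Fix the vertex order A < B < D < E < F < G < J < L < M < N and write every simplex with vertices in increasing order. Then dim K = 2 and the simplices of K are:

  0-simplices (10): A, B, D, E, F, G, J, L, M, N
  1-simplices (16): AB, AE, AF, AL, BF, BJ, DE, DG, DL, EG, EJ, EL, FJ, GN, LN, MN
  2-simplices (5): ABF, AEL, BFJ, DEG, DEL

so the chain groups are C_0 ≅ Z^10, C_1 ≅ Z^16, C_2 ≅ Z^5.

The boundary map ∂_1: C_1 → C_0 is given by ∂[p,q] = [q] − [p]. For instance
  ∂BJ = J − B.
The 10×16 boundary matrix has rank 9 and Smith normal form diag(1,1,1,1,1,1,1,1,1).

∂_2: C_2 → C_1 acts by ∂[p,q,r] = [q,r] − [p,r] + [p,q]. For instance
  ∂DEL = EL − DL + DE,
  ∂BFJ = FJ − BJ + BF.
The resulting 16×5 matrix has rank 5, and its Smith normal form has invariant factors (1,1,1,1,1).

Reading off H_k = ker ∂_k / im ∂_{k+1}:

  H_0: rank C_0 − rank ∂_1 = 10 − 9 = 1, and the invariant factors of ∂_1 are all 1, so H_0 = Z.
  H_1: rank ker ∂_1 − rank ∂_2 = (16 − 9) − 5 = 2, and the invariant factors of ∂_2 are all 1, so H_1 = Z^2.
  H_2: rank ker ∂_2 − rank ∂_3 = (5 − 5) − 0 = 0, and there is no ∂_3, so H_2 = 0.

H_0 = Z,  H_1 = Z^2,  H_2 = 0.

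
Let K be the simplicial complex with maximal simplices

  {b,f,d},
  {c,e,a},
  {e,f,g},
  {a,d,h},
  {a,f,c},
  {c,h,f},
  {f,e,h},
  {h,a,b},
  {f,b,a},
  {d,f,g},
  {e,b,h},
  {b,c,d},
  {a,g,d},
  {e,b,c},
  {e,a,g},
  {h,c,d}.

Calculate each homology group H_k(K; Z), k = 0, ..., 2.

Fix the vertex order a < b < c < d < e < f < g < h and write every simplex with vertices in increasing order. Then dim K = 2 and the simplices of K are:

  0-simplices (8): a, b, c, d, e, f, g, h
  1-simplices (24): ab, ac, ad, ae, af, ag, ah, bc, bd, be, bf, bh, cd, ce, cf, ch, df, dg, dh, ef, eg, eh, fg, fh
  2-simplices (16): abf, abh, ace, acf, adg, adh, aeg, bcd, bce, bdf, beh, cdh, cfh, dfg, efg, efh

so the chain groups are C_0 ≅ Z^8, C_1 ≅ Z^24, C_2 ≅ Z^16.

Boundary ∂_1: C_1 → C_0 sends each edge [p,q] (with p < q) to q − p. For instance
  ∂ef = f − e.
As a 8×24 matrix over Z this has rank 7, with invariant factors (1,1,1,1,1,1,1).

The boundary map ∂_2: C_2 → C_1 sends each 2-simplex [p,q,r] to [q,r] − [p,r] + [p,q]. For instance
  ∂adh = dh − ah + ad,
  ∂abh = bh − ah + ab.
The 24×16 boundary matrix has rank 15 and Smith normal form diag(1,1,1,1,1,1,1,1,1,1,1,1,1,1,1).

Now H_k = ker ∂_k / im ∂_{k+1}, so:

  H_0: rank C_0 − rank ∂_1 = 8 − 7 = 1, and the invariant factors of ∂_1 are all 1, so H_0 ≅ Z.
  H_1: rank ker ∂_1 − rank ∂_2 = (24 − 7) − 15 = 2, and the invariant factors of ∂_2 are all 1, so H_1 ≅ Z^2.
  H_2: rank ker ∂_2 − rank ∂_3 = (16 − 15) − 0 = 1, and there is no ∂_3, so H_2 ≅ Z.

As a check, the Euler characteristic is 8 − 24 + 16 = 0, which agrees with 1 − 2 + 1 = 0.

H_0 = Z,  H_1 = Z^2,  H_2 = Z.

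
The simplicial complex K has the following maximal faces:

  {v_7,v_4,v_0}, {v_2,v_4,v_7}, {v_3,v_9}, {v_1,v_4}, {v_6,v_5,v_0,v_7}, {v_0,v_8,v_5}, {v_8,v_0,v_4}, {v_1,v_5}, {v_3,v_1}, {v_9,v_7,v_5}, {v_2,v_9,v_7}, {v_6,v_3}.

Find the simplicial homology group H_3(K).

H_3 ≅ 0.

Fix the vertex order v_0 < v_1 < v_2 < v_3 < v_4 < v_5 < v_6 < v_7 < v_8 < v_9 and write every simplex with vertices in increasing order. Then dim K = 3 and the simplices of K are:

  0-simplices (10): [v_0], [v_1], [v_2], [v_3], [v_4], [v_5], [v_6], [v_7], [v_8], [v_9]
  1-simplices (21): (21 of them)
  2-simplices (10): [v_0,v_4,v_7], [v_0,v_4,v_8], [v_0,v_5,v_6], [v_0,v_5,v_7], [v_0,v_5,v_8], [v_0,v_6,v_7], [v_2,v_4,v_7], [v_2,v_7,v_9], [v_5,v_6,v_7], [v_5,v_7,v_9]
  3-simplices (1): [v_0,v_5,v_6,v_7]

so the chain groups are C_0 ≅ Z^10, C_1 ≅ Z^21, C_2 ≅ Z^10, C_3 ≅ Z^1.

Boundary ∂_1: C_1 → C_0 maps an edge to its endpoints' difference, ∂[p,q] = q − p.
This gives a 10×21 integer matrix of rank 9; reducing to Smith normal form yields diagonal entries (1,1,1,1,1,1,1,1,1).

Boundary ∂_2: C_2 → C_1 sends each 2-simplex [p,q,r] to [q,r] − [p,r] + [p,q]. For instance
  ∂[v_2,v_4,v_7] = [v_4,v_7] − [v_2,v_7] + [v_2,v_4],
  ∂[v_0,v_5,v_7] = [v_5,v_7] − [v_0,v_7] + [v_0,v_5].
The 21×10 boundary matrix has rank 9 and Smith normal form diag(1,1,1,1,1,1,1,1,1).

∂_3: C_3 → C_2 sends each 3-simplex σ to the alternating sum Σ_i (−1)^i (σ with its i-th vertex removed). For instance
  ∂[v_0,v_5,v_6,v_7] = [v_5,v_6,v_7] − [v_0,v_6,v_7] + [v_0,v_5,v_7] − [v_0,v_5,v_6].
This gives a 10×1 integer matrix of rank 1; reducing to Smith normal form yields diagonal entries (1).

Now H_k = ker ∂_k / im ∂_{k+1}, so:

  H_3: rank ker ∂_3 − rank ∂_4 = (1 − 1) − 0 = 0, and there is no ∂_4, so H_3 ≅ 0.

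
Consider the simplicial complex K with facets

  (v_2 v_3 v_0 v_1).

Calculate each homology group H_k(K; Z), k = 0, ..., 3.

We work with the vertex ordering v_0 < v_1 < v_2 < v_3. The simplices of K, each written with vertices in increasing order, are:

  0-simplices (4): [v_0], [v_1], [v_2], [v_3]
  1-simplices (6): [v_0,v_1], [v_0,v_2], [v_0,v_3], [v_1,v_2], [v_1,v_3], [v_2,v_3]
  2-simplices (4): [v_0,v_1,v_2], [v_0,v_1,v_3], [v_0,v_2,v_3], [v_1,v_2,v_3]
  3-simplices (1): [v_0,v_1,v_2,v_3]

giving chain groups C_0 ≅ Z^4, C_1 ≅ Z^6, C_2 ≅ Z^4, C_3 ≅ Z^1.

∂_1: C_1 → C_0 is given by ∂[p,q] = [q] − [p].
This gives a 4×6 integer matrix of rank 3; reducing to Smith normal form yields diagonal entries (1,1,1).

Boundary ∂_2: C_2 → C_1 sends each 2-simplex [p,q,r] to [q,r] − [p,r] + [p,q]. For instance
  ∂[v_1,v_2,v_3] = [v_2,v_3] − [v_1,v_3] + [v_1,v_2],
  ∂[v_0,v_1,v_2] = [v_1,v_2] − [v_0,v_2] + [v_0,v_1].
The resulting 6×4 matrix has rank 3, and its Smith normal form has invariant factors (1,1,1).

∂_3: C_3 → C_2 sends each 3-simplex σ to the alternating sum Σ_i (−1)^i (σ with its i-th vertex removed). For instance
  ∂[v_0,v_1,v_2,v_3] = [v_1,v_2,v_3] − [v_0,v_2,v_3] + [v_0,v_1,v_3] − [v_0,v_1,v_2].
This gives a 4×1 integer matrix of rank 1; reducing to Smith normal form yields diagonal entries (1).

Now H_k = ker ∂_k / im ∂_{k+1}, so:

  H_0: rank C_0 − rank ∂_1 = 4 − 3 = 1, and the invariant factors of ∂_1 are all 1, so H_0 ≅ Z.
  H_1: rank ker ∂_1 − rank ∂_2 = (6 − 3) − 3 = 0, and the invariant factors of ∂_2 are all 1, so H_1 ≅ 0.
  H_2: rank ker ∂_2 − rank ∂_3 = (4 − 3) − 1 = 0, and the invariant factors of ∂_3 are all 1, so H_2 ≅ 0.
  H_3: rank ker ∂_3 − rank ∂_4 = (1 − 1) − 0 = 0, and there is no ∂_4, so H_3 ≅ 0.

As a check, the Euler characteristic is 4 − 6 + 4 − 1 = 1, which agrees with 1 − 0 + 0 − 0 = 1.

H_0 = Z,  H_1 = 0,  H_2 = 0,  H_3 = 0.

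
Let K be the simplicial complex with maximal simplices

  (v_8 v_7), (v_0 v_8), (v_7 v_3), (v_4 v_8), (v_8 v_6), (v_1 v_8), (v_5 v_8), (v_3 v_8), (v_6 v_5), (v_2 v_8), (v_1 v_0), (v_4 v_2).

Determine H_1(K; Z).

H_1 ≅ Z^4.

Take the total order v_0 < v_1 < v_2 < v_3 < v_4 < v_5 < v_6 < v_7 < v_8 on the vertex set. Then K (dimension 1) consists of the simplices:

  0-simplices (9): [v_0], [v_1], [v_2], [v_3], [v_4], [v_5], [v_6], [v_7], [v_8]
  1-simplices (12): [v_0,v_1], [v_0,v_8], [v_1,v_8], [v_2,v_4], [v_2,v_8], [v_3,v_7], [v_3,v_8], [v_4,v_8], [v_5,v_6], [v_5,v_8], [v_6,v_8], [v_7,v_8]

so the chain groups are C_0 ≅ Z^9, C_1 ≅ Z^12.

∂_1: C_1 → C_0 sends each edge [p,q] (with p < q) to q − p. For instance
  ∂[v_0,v_8] = [v_8] − [v_0].
The resulting 9×12 matrix has rank 8, and its Smith normal form has invariant factors (1,1,1,1,1,1,1,1).

Computing H_k = (kernel of ∂_k) / (image of ∂_{k+1}):

  H_1: rank ker ∂_1 − rank ∂_2 = (12 − 8) − 0 = 4, and there is no ∂_2, so H_1 = Z^4.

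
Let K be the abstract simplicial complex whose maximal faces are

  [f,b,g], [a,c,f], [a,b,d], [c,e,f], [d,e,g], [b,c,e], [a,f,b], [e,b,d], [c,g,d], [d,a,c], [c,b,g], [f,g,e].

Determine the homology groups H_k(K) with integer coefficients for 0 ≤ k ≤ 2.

H_0 = Z,  H_1 = Z/2,  H_2 = 0.

Fix the vertex order a < b < c < d < e < f < g and write every simplex with vertices in increasing order. Then dim K = 2 and the simplices of K are:

  0-simplices (7): a, b, c, d, e, f, g
  1-simplices (18): ab, ac, ad, af, bc, bd, be, bf, bg, cd, ce, cf, cg, de, dg, ef, eg, fg
  2-simplices (12): abd, abf, acd, acf, bce, bcg, bde, bfg, cdg, cef, deg, efg

so the chain groups are C_0 ≅ Z^7, C_1 ≅ Z^18, C_2 ≅ Z^12.

∂_1: C_1 → C_0 maps an edge to its endpoints' difference, ∂[p,q] = q − p. For instance
  ∂be = e − b.
The resulting 7×18 matrix has rank 6, and its Smith normal form has invariant factors (1,1,1,1,1,1).

The boundary map ∂_2: C_2 → C_1 acts by ∂[p,q,r] = [q,r] − [p,r] + [p,q]. For instance
  ∂deg = eg − dg + de,
  ∂bfg = fg − bg + bf.
The resulting 18×12 matrix has rank 12, and its Smith normal form has invariant factors (1,1,1,1,1,1,1,1,1,1,1,2).

Reading off H_k = ker ∂_k / im ∂_{k+1}:

  H_0: rank C_0 − rank ∂_1 = 7 − 6 = 1, and the invariant factors of ∂_1 are all 1, so H_0 ≅ Z.
  H_1: rank ker ∂_1 − rank ∂_2 = (18 − 6) − 12 = 0, and ∂_2 has invariant factor 2 > 1, so H_1 ≅ Z/2.
  H_2: rank ker ∂_2 − rank ∂_3 = (12 − 12) − 0 = 0, and there is no ∂_3, so H_2 ≅ 0.

As a check, the Euler characteristic is 7 − 18 + 12 = 1, which agrees with 1 − 0 + 0 = 1.
(K is a triangulation of the real projective plane RP^2.)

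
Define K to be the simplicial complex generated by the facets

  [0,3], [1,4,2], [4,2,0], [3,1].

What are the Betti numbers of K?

We work with the vertex ordering 0 < 1 < 2 < 3 < 4. The simplices of K, each written with vertices in increasing order, are:

  0-simplices (5): [0], [1], [2], [3], [4]
  1-simplices (7): [0,2], [0,3], [0,4], [1,2], [1,3], [1,4], [2,4]
  2-simplices (2): [0,2,4], [1,2,4]

giving chain groups C_0 ≅ Z^5, C_1 ≅ Z^7, C_2 ≅ Z^2.

∂_1: C_1 → C_0 maps an edge to its endpoints' difference, ∂[p,q] = q − p. For instance
  ∂[1,3] = [3] − [1].
As a 5×7 matrix over Z this has rank 4, with invariant factors (1,1,1,1).

∂_2: C_2 → C_1 acts by ∂[p,q,r] = [q,r] − [p,r] + [p,q]. For instance
  ∂[0,2,4] = [2,4] − [0,4] + [0,2],
  ∂[1,2,4] = [2,4] − [1,4] + [1,2].
This gives a 7×2 integer matrix of rank 2; reducing to Smith normal form yields diagonal entries (1,1).

From H_k ≅ ker(∂_k) / im(∂_{k+1}) we obtain:

  H_0: rank C_0 − rank ∂_1 = 5 − 4 = 1, and the invariant factors of ∂_1 are all 1, so H_0 = Z.
  H_1: rank ker ∂_1 − rank ∂_2 = (7 − 4) − 2 = 1, and the invariant factors of ∂_2 are all 1, so H_1 = Z.
  H_2: rank ker ∂_2 − rank ∂_3 = (2 − 2) − 0 = 0, and there is no ∂_3, so H_2 = 0.

As a check, the Euler characteristic is 5 − 7 + 2 = 0, which agrees with 1 − 1 + 0 = 0.

Hence the Betti numbers are b_0 = 1, b_1 = 1, b_2 = 0.

b_0 = 1, b_1 = 1, b_2 = 0.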